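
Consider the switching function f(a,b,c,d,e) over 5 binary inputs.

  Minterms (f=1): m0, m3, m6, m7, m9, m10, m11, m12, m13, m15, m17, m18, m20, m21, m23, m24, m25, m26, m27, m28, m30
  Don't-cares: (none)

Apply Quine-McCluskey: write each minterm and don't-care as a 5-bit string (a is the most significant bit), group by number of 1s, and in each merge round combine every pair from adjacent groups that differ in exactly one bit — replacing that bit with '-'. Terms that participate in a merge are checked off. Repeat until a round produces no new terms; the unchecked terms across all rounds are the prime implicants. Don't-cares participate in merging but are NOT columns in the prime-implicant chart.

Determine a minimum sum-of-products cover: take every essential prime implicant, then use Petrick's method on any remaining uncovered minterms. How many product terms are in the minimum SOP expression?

11

Round 0: 00000 00011✓ 00110✓ 00111✓ 01001✓ 01010✓ 01011✓ 01100✓ 01101✓ 01111✓ 10001✓ 10010✓ 10100✓ 10101✓ 10111✓ 11000✓ 11001✓ 11010✓ 11011✓ 11100✓ 11110✓
Round 1: -0111 -1001✓ -1010✓ -1011✓ -1100 0-011✓ 0-111✓ 00-11✓ 0011- 01-01✓ 01-11✓ 010-1✓ 0101-✓ 011-1✓ 0110- 1-001 1-010 1-100 10-01 101-1 1010- 11-00✓ 11-10✓ 110-0✓ 110-1✓ 1100-✓ 1101-✓ 111-0✓
Round 2: -10-1 -101- 0--11 01--1 11--0 110--
PIs = {-0111, -10-1, -101-, -1100, 0--11, 00000, 0011-, 01--1, 0110-, 1-001, 1-010, 1-100, 10-01, 101-1, 1010-, 11--0, 110--}
Coverage chart:
  m0: 00000 ←essential
  m3: 0--11 ←essential
  m6: 0011- ←essential
  m7: -0111,0--11,0011-
  m9: -10-1,01--1
  m10: -101- ←essential
  m11: -10-1,-101-,0--11,01--1
  m12: -1100,0110-
  m13: 01--1,0110-
  m15: 0--11,01--1
  m17: 1-001,10-01
  m18: 1-010 ←essential
  m20: 1-100,1010-
  m21: 10-01,101-1,1010-
  m23: -0111,101-1
  m24: 11--0,110--
  m25: -10-1,1-001,110--
  m26: -101-,1-010,11--0,110--
  m27: -10-1,-101-,110--
  m28: -1100,1-100,11--0
  m30: 11--0 ←essential
Essential: -101-, 0--11, 00000, 0011-, 1-010, 11--0
Petrick residual → -0111, -10-1, 0110-, 1-001, 1010-
Min cover (11 terms): b'cde + bc'e + bc'd + a'de + a'b'c'd'e' + a'b'cd + a'bcd' + ac'd'e + ac'de' + ab'cd' + abe'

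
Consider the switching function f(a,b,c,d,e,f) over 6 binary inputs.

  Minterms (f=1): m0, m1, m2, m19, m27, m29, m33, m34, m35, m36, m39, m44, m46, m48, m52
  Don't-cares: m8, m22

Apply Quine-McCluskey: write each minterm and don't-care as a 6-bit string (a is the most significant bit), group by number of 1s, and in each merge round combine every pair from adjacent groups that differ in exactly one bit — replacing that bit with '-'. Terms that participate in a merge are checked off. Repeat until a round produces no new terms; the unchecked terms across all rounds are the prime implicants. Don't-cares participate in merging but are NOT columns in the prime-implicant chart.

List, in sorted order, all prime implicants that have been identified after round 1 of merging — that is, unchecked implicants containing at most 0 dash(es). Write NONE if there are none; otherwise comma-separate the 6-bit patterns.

010110, 011101

size-2^0 implicants → 000000(✓)  000001(✓)  000010(✓)  001000(✓)  010011(✓)  010110  011011(✓)  011101  100001(✓)  100010(✓)  100011(✓)  100100(✓)  100111(✓)  101100(✓)  101110(✓)  110000(✓)  110100(✓)
size-2^1 implicants → -00001  -00010  00-000  0000-0  00000-  01-011  1-0100  10-100  100-11  1000-1  10001-  1011-0  110-00
Unchecked terms (primes): -00001, -00010, 00-000, 0000-0, 00000-, 01-011, 010110, 011101, 1-0100, 10-100, 100-11, 1000-1, 10001-, 1011-0, 110-00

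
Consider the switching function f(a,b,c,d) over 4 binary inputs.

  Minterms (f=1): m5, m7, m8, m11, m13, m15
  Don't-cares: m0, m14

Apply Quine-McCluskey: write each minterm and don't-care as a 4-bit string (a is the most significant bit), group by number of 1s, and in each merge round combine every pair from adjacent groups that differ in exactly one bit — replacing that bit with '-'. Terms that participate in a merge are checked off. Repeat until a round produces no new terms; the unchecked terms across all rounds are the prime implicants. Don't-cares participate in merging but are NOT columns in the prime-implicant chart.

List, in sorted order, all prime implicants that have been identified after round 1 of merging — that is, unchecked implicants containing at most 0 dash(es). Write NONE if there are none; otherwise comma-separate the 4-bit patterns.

[col 0] 0000*, 0101*, 0111*, 1000*, 1011*, 1101*, 1110*, 1111*
[col 1] -000, -101*, -111*, 01-1*, 1-11, 11-1*, 111-
[col 2] -1-1
Prime implicants: -000, -1-1, 1-11, 111-

NONE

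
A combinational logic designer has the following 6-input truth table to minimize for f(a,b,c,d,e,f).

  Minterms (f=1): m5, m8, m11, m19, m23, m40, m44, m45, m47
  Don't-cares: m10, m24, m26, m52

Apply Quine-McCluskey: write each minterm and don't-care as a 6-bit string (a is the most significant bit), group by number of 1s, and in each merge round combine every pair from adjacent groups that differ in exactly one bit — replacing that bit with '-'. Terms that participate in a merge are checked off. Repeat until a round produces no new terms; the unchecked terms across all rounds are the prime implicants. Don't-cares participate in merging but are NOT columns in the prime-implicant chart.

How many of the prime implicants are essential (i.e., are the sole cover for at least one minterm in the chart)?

Round 0: 000101 001000✓ 001010✓ 001011✓ 010011✓ 010111✓ 011000✓ 011010✓ 101000✓ 101100✓ 101101✓ 101111✓ 110100
Round 1: -01000 0-1000✓ 0-1010✓ 0010-0✓ 00101- 010-11 0110-0✓ 101-00 1011-1 10110-
Round 2: 0-10-0
PIs = {-01000, 0-10-0, 000101, 00101-, 010-11, 101-00, 1011-1, 10110-, 110100}
Coverage chart:
  m5: 000101 ←essential
  m8: -01000,0-10-0
  m11: 00101- ←essential
  m19: 010-11 ←essential
  m23: 010-11 ←essential
  m40: -01000,101-00
  m44: 101-00,10110-
  m45: 1011-1,10110-
  m47: 1011-1 ←essential
Essential: 000101, 00101-, 010-11, 1011-1

4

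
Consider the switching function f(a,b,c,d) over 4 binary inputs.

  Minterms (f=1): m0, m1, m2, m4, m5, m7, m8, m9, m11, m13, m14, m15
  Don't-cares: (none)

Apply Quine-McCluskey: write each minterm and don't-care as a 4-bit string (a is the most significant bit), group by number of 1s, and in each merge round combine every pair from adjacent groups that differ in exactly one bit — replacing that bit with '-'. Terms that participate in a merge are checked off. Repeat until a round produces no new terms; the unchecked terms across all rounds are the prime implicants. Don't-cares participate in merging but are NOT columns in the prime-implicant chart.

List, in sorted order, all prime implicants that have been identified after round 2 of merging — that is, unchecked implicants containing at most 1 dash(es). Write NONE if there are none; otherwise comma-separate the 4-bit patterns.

Round 0: 0000✓ 0001✓ 0010✓ 0100✓ 0101✓ 0111✓ 1000✓ 1001✓ 1011✓ 1101✓ 1110✓ 1111✓
Round 1: -000✓ -001✓ -101✓ -111✓ 0-00✓ 0-01✓ 00-0 000-✓ 01-1✓ 010-✓ 1-01✓ 1-11✓ 10-1✓ 100-✓ 11-1✓ 111-
Round 2: --01 -00- -1-1 0-0- 1--1
PIs = {--01, -00-, -1-1, 0-0-, 00-0, 1--1, 111-}

00-0, 111-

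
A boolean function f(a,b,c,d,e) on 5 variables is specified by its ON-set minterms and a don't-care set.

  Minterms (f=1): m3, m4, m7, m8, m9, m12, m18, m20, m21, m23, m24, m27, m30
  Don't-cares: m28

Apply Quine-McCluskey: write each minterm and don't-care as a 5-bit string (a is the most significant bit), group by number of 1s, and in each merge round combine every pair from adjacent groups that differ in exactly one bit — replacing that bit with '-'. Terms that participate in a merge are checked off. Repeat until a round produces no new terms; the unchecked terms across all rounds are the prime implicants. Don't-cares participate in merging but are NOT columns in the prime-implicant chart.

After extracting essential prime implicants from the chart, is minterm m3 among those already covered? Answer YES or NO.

YES

Round 0: 00011✓ 00100✓ 00111✓ 01000✓ 01001✓ 01100✓ 10010 10100✓ 10101✓ 10111✓ 11000✓ 11011 11100✓ 11110✓
Round 1: -0100✓ -0111 -1000✓ -1100✓ 0-100✓ 00-11 01-00✓ 0100- 1-100✓ 101-1 1010- 11-00✓ 111-0
Round 2: --100 -1-00
PIs = {--100, -0111, -1-00, 00-11, 0100-, 10010, 101-1, 1010-, 11011, 111-0}
Coverage chart:
  m3: 00-11 ←essential
  m4: --100 ←essential
  m7: -0111,00-11
  m8: -1-00,0100-
  m9: 0100- ←essential
  m12: --100,-1-00
  m18: 10010 ←essential
  m20: --100,1010-
  m21: 101-1,1010-
  m23: -0111,101-1
  m24: -1-00 ←essential
  m27: 11011 ←essential
  m30: 111-0 ←essential
Essential: --100, -1-00, 00-11, 0100-, 10010, 11011, 111-0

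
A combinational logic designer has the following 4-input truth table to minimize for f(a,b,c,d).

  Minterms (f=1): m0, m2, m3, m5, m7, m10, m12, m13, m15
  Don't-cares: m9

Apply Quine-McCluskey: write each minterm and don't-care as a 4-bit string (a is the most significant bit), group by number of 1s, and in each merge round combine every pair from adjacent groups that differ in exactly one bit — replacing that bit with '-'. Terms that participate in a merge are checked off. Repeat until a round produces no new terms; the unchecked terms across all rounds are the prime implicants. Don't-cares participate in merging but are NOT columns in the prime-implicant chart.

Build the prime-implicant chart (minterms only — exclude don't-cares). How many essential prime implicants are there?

4

size-2^0 implicants → 0000(✓)  0010(✓)  0011(✓)  0101(✓)  0111(✓)  1001(✓)  1010(✓)  1100(✓)  1101(✓)  1111(✓)
size-2^1 implicants → -010  -101(✓)  -111(✓)  0-11  00-0  001-  01-1(✓)  1-01  11-1(✓)  110-
size-2^2 implicants → -1-1
Unchecked terms (primes): -010, -1-1, 0-11, 00-0, 001-, 1-01, 110-
Minterm coverage:
  m0 ⊆ 00-0 [E]
  m2 ⊆ -010,00-0,001-
  m3 ⊆ 0-11,001-
  m5 ⊆ -1-1 [E]
  m7 ⊆ -1-1,0-11
  m10 ⊆ -010 [E]
  m12 ⊆ 110- [E]
  m13 ⊆ -1-1,1-01,110-
  m15 ⊆ -1-1 [E]
E = {-010, -1-1, 00-0, 110-}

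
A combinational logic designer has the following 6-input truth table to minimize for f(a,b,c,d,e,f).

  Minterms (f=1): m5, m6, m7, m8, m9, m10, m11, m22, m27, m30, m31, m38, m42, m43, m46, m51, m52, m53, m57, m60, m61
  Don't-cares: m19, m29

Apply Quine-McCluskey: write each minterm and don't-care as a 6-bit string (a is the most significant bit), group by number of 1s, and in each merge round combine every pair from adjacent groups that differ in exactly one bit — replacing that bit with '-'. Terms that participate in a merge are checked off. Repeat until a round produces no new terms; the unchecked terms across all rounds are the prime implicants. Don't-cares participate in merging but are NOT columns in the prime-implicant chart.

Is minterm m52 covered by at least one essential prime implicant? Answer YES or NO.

size-2^0 implicants → 000101(✓)  000110(✓)  000111(✓)  001000(✓)  001001(✓)  001010(✓)  001011(✓)  010011(✓)  010110(✓)  011011(✓)  011101(✓)  011110(✓)  011111(✓)  100110(✓)  101010(✓)  101011(✓)  101110(✓)  110011(✓)  110100(✓)  110101(✓)  111001(✓)  111100(✓)  111101(✓)
size-2^1 implicants → -00110  -01010(✓)  -01011(✓)  -10011  -11101  0-0110  0-1011  0001-1  00011-  0010-0(✓)  0010-1(✓)  00100-(✓)  00101-(✓)  01-011  01-110  011-11  0111-1  01111-  10-110  101-10  10101-(✓)  11-100(✓)  11-101(✓)  11010-(✓)  111-01  11110-(✓)
size-2^2 implicants → -0101-  0010--  11-10-
Unchecked terms (primes): -00110, -0101-, -10011, -11101, 0-0110, 0-1011, 0001-1, 00011-, 0010--, 01-011, 01-110, 011-11, 0111-1, 01111-, 10-110, 101-10, 11-10-, 111-01
Minterm coverage:
  m5 ⊆ 0001-1 [E]
  m6 ⊆ -00110,0-0110,00011-
  m7 ⊆ 0001-1,00011-
  m8 ⊆ 0010-- [E]
  m9 ⊆ 0010-- [E]
  m10 ⊆ -0101-,0010--
  m11 ⊆ -0101-,0-1011,0010--
  m22 ⊆ 0-0110,01-110
  m27 ⊆ 0-1011,01-011,011-11
  m30 ⊆ 01-110,01111-
  m31 ⊆ 011-11,0111-1,01111-
  m38 ⊆ -00110,10-110
  m42 ⊆ -0101-,101-10
  m43 ⊆ -0101- [E]
  m46 ⊆ 10-110,101-10
  m51 ⊆ -10011 [E]
  m52 ⊆ 11-10- [E]
  m53 ⊆ 11-10- [E]
  m57 ⊆ 111-01 [E]
  m60 ⊆ 11-10- [E]
  m61 ⊆ -11101,11-10-,111-01
E = {-0101-, -10011, 0001-1, 0010--, 11-10-, 111-01}

YES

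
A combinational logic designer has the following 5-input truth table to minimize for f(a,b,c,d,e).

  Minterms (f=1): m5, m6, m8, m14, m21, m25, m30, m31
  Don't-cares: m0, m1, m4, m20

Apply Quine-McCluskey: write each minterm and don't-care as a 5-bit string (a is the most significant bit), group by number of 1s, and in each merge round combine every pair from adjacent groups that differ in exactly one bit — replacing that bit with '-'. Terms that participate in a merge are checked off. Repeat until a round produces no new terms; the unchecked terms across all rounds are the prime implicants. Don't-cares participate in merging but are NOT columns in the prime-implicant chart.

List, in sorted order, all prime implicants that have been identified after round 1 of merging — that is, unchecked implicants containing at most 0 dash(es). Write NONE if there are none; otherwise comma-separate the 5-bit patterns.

Round 0: 00000✓ 00001✓ 00100✓ 00101✓ 00110✓ 01000✓ 01110✓ 10100✓ 10101✓ 11001 11110✓ 11111✓
Round 1: -0100✓ -0101✓ -1110 0-000 0-110 00-00✓ 00-01✓ 0000-✓ 001-0 0010-✓ 1010-✓ 1111-
Round 2: -010- 00-0-
PIs = {-010-, -1110, 0-000, 0-110, 00-0-, 001-0, 11001, 1111-}

11001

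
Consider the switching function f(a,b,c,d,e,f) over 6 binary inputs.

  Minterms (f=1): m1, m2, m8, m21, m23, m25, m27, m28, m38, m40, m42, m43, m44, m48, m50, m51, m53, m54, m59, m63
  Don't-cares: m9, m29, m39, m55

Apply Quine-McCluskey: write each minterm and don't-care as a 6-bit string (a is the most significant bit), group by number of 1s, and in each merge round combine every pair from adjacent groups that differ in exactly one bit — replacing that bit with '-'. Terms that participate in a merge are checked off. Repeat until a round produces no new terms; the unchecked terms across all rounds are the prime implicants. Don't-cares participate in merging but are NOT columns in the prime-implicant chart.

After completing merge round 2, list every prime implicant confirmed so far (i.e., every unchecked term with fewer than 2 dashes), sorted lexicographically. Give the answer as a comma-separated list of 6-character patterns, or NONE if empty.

-01000, -11011, 0-1001, 00-001, 000010, 00100-, 01-101, 011-01, 0110-1, 01110-, 1-1011, 101-00, 1010-0, 10101-, 1100-0

size-2^0 implicants → 000001(✓)  000010  001000(✓)  001001(✓)  010101(✓)  010111(✓)  011001(✓)  011011(✓)  011100(✓)  011101(✓)  100110(✓)  100111(✓)  101000(✓)  101010(✓)  101011(✓)  101100(✓)  110000(✓)  110010(✓)  110011(✓)  110101(✓)  110110(✓)  110111(✓)  111011(✓)  111111(✓)
size-2^1 implicants → -01000  -10101(✓)  -10111(✓)  -11011  0-1001  00-001  00100-  01-101  0101-1(✓)  011-01  0110-1  01110-  1-0110(✓)  1-0111(✓)  1-1011  10011-(✓)  101-00  1010-0  10101-  11-011(✓)  11-111(✓)  110-10(✓)  110-11(✓)  1100-0  11001-(✓)  1101-1(✓)  11011-(✓)  111-11(✓)
size-2^2 implicants → -101-1  1-011-  11--11  110-1-
Unchecked terms (primes): -01000, -101-1, -11011, 0-1001, 00-001, 000010, 00100-, 01-101, 011-01, 0110-1, 01110-, 1-011-, 1-1011, 101-00, 1010-0, 10101-, 11--11, 110-1-, 1100-0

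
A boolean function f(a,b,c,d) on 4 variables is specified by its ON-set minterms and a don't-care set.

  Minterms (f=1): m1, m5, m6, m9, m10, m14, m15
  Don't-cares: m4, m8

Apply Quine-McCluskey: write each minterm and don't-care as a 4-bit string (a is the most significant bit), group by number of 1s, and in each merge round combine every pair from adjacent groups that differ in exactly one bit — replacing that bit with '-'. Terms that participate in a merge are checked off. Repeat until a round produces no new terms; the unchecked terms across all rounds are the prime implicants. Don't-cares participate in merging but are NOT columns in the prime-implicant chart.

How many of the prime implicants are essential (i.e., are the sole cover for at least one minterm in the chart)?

1

Round 0: 0001✓ 0100✓ 0101✓ 0110✓ 1000✓ 1001✓ 1010✓ 1110✓ 1111✓
Round 1: -001 -110 0-01 01-0 010- 1-10 10-0 100- 111-
PIs = {-001, -110, 0-01, 01-0, 010-, 1-10, 10-0, 100-, 111-}
Coverage chart:
  m1: -001,0-01
  m5: 0-01,010-
  m6: -110,01-0
  m9: -001,100-
  m10: 1-10,10-0
  m14: -110,1-10,111-
  m15: 111- ←essential
Essential: 111-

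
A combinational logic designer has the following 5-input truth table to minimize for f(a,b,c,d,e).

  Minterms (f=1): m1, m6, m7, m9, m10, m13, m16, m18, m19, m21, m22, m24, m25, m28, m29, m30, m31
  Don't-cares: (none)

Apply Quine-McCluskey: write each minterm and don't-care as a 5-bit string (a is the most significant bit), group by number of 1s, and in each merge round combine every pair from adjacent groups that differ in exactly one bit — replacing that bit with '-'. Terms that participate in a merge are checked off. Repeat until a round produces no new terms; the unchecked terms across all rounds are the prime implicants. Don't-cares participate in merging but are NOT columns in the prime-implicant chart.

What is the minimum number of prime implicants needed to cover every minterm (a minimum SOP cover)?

9

Round 0: 00001✓ 00110✓ 00111✓ 01001✓ 01010 01101✓ 10000✓ 10010✓ 10011✓ 10101✓ 10110✓ 11000✓ 11001✓ 11100✓ 11101✓ 11110✓ 11111✓
Round 1: -0110 -1001✓ -1101✓ 0-001 0011- 01-01✓ 1-000 1-101 1-110 10-10 100-0 1001- 11-00✓ 11-01✓ 1100-✓ 111-0✓ 111-1✓ 1110-✓ 1111-✓
Round 2: -1-01 11-0- 111--
PIs = {-0110, -1-01, 0-001, 0011-, 01010, 1-000, 1-101, 1-110, 10-10, 100-0, 1001-, 11-0-, 111--}
Coverage chart:
  m1: 0-001 ←essential
  m6: -0110,0011-
  m7: 0011- ←essential
  m9: -1-01,0-001
  m10: 01010 ←essential
  m13: -1-01 ←essential
  m16: 1-000,100-0
  m18: 10-10,100-0,1001-
  m19: 1001- ←essential
  m21: 1-101 ←essential
  m22: -0110,1-110,10-10
  m24: 1-000,11-0-
  m25: -1-01,11-0-
  m28: 11-0-,111--
  m29: -1-01,1-101,11-0-,111--
  m30: 1-110,111--
  m31: 111-- ←essential
Essential: -1-01, 0-001, 0011-, 01010, 1-101, 1001-, 111--
Petrick residual → -0110, 1-000
Min cover (9 terms): b'cde' + bd'e + a'c'd'e + a'b'cd + a'bc'de' + ac'd'e' + acd'e + ab'c'd + abc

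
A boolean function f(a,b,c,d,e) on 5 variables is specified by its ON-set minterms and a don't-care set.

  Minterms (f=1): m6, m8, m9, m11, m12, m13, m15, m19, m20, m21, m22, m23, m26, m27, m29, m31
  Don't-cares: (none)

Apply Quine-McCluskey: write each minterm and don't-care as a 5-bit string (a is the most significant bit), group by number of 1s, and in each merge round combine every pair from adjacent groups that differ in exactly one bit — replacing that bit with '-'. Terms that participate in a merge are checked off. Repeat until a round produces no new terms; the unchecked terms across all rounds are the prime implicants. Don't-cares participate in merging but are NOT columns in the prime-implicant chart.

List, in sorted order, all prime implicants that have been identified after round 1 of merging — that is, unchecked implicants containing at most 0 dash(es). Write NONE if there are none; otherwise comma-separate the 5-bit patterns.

NONE

Round 0: 00110✓ 01000✓ 01001✓ 01011✓ 01100✓ 01101✓ 01111✓ 10011✓ 10100✓ 10101✓ 10110✓ 10111✓ 11010✓ 11011✓ 11101✓ 11111✓
Round 1: -0110 -1011✓ -1101✓ -1111✓ 01-00✓ 01-01✓ 01-11✓ 010-1✓ 0100-✓ 011-1✓ 0110-✓ 1-011✓ 1-101✓ 1-111✓ 10-11✓ 101-0✓ 101-1✓ 1010-✓ 1011-✓ 11-11✓ 1101- 111-1✓
Round 2: -1-11 -11-1 01--1 01-0- 1--11 1-1-1 101--
PIs = {-0110, -1-11, -11-1, 01--1, 01-0-, 1--11, 1-1-1, 101--, 1101-}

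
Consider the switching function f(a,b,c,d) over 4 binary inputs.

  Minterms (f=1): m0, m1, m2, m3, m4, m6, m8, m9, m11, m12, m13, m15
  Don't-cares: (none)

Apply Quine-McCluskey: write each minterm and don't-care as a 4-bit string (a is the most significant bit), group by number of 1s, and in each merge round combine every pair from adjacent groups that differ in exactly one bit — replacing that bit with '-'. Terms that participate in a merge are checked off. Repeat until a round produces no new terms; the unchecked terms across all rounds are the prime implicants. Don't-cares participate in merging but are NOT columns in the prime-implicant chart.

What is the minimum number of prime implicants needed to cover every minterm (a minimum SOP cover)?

size-2^0 implicants → 0000(✓)  0001(✓)  0010(✓)  0011(✓)  0100(✓)  0110(✓)  1000(✓)  1001(✓)  1011(✓)  1100(✓)  1101(✓)  1111(✓)
size-2^1 implicants → -000(✓)  -001(✓)  -011(✓)  -100(✓)  0-00(✓)  0-10(✓)  00-0(✓)  00-1(✓)  000-(✓)  001-(✓)  01-0(✓)  1-00(✓)  1-01(✓)  1-11(✓)  10-1(✓)  100-(✓)  11-1(✓)  110-(✓)
size-2^2 implicants → --00  -0-1  -00-  0--0  00--  1--1  1-0-
Unchecked terms (primes): --00, -0-1, -00-, 0--0, 00--, 1--1, 1-0-
Minterm coverage:
  m0 ⊆ --00,-00-,0--0,00--
  m1 ⊆ -0-1,-00-,00--
  m2 ⊆ 0--0,00--
  m3 ⊆ -0-1,00--
  m4 ⊆ --00,0--0
  m6 ⊆ 0--0 [E]
  m8 ⊆ --00,-00-,1-0-
  m9 ⊆ -0-1,-00-,1--1,1-0-
  m11 ⊆ -0-1,1--1
  m12 ⊆ --00,1-0-
  m13 ⊆ 1--1,1-0-
  m15 ⊆ 1--1 [E]
E = {0--0, 1--1}
Petrick residual → --00, -0-1
Cover = c'd' + b'd + a'd' + ad  |cover|=4

4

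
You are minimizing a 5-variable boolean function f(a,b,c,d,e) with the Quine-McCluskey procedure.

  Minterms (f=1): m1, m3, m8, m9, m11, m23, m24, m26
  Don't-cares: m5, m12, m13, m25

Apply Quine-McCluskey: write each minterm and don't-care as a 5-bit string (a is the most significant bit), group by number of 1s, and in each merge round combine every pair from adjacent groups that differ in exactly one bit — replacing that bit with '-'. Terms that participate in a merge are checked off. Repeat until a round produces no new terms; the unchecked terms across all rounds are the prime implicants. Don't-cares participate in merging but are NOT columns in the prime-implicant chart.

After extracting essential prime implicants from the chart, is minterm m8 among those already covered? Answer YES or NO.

NO

Round 0: 00001✓ 00011✓ 00101✓ 01000✓ 01001✓ 01011✓ 01100✓ 01101✓ 10111 11000✓ 11001✓ 11010✓
Round 1: -1000✓ -1001✓ 0-001✓ 0-011✓ 0-101✓ 00-01✓ 000-1✓ 01-00✓ 01-01✓ 010-1✓ 0100-✓ 0110-✓ 110-0 1100-✓
Round 2: -100- 0--01 0-0-1 01-0-
PIs = {-100-, 0--01, 0-0-1, 01-0-, 10111, 110-0}
Coverage chart:
  m1: 0--01,0-0-1
  m3: 0-0-1 ←essential
  m8: -100-,01-0-
  m9: -100-,0--01,0-0-1,01-0-
  m11: 0-0-1 ←essential
  m23: 10111 ←essential
  m24: -100-,110-0
  m26: 110-0 ←essential
Essential: 0-0-1, 10111, 110-0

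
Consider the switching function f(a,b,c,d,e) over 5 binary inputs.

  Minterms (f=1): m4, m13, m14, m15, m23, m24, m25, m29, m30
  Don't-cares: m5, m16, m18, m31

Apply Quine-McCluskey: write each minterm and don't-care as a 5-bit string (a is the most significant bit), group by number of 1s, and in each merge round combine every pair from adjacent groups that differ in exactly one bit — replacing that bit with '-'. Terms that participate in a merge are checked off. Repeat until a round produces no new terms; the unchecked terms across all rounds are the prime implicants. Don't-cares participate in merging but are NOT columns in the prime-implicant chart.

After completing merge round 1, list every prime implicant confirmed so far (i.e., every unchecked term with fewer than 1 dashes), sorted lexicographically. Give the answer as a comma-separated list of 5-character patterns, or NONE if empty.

NONE

Round 0: 00100✓ 00101✓ 01101✓ 01110✓ 01111✓ 10000✓ 10010✓ 10111✓ 11000✓ 11001✓ 11101✓ 11110✓ 11111✓
Round 1: -1101✓ -1110✓ -1111✓ 0-101 0010- 011-1✓ 0111-✓ 1-000 1-111 100-0 11-01 1100- 111-1✓ 1111-✓
Round 2: -11-1 -111-
PIs = {-11-1, -111-, 0-101, 0010-, 1-000, 1-111, 100-0, 11-01, 1100-}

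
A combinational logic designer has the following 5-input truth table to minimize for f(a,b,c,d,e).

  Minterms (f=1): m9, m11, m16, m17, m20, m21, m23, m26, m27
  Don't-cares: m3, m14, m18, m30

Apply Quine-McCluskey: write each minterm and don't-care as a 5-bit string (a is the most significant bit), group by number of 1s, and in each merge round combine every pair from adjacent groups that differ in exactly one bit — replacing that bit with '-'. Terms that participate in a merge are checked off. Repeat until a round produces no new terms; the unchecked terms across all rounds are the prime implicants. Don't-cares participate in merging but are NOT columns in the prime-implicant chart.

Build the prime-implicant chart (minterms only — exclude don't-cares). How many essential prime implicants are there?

size-2^0 implicants → 00011(✓)  01001(✓)  01011(✓)  01110(✓)  10000(✓)  10001(✓)  10010(✓)  10100(✓)  10101(✓)  10111(✓)  11010(✓)  11011(✓)  11110(✓)
size-2^1 implicants → -1011  -1110  0-011  010-1  1-010  10-00(✓)  10-01(✓)  100-0  1000-(✓)  101-1  1010-(✓)  11-10  1101-
size-2^2 implicants → 10-0-
Unchecked terms (primes): -1011, -1110, 0-011, 010-1, 1-010, 10-0-, 100-0, 101-1, 11-10, 1101-
Minterm coverage:
  m9 ⊆ 010-1 [E]
  m11 ⊆ -1011,0-011,010-1
  m16 ⊆ 10-0-,100-0
  m17 ⊆ 10-0- [E]
  m20 ⊆ 10-0- [E]
  m21 ⊆ 10-0-,101-1
  m23 ⊆ 101-1 [E]
  m26 ⊆ 1-010,11-10,1101-
  m27 ⊆ -1011,1101-
E = {010-1, 10-0-, 101-1}

3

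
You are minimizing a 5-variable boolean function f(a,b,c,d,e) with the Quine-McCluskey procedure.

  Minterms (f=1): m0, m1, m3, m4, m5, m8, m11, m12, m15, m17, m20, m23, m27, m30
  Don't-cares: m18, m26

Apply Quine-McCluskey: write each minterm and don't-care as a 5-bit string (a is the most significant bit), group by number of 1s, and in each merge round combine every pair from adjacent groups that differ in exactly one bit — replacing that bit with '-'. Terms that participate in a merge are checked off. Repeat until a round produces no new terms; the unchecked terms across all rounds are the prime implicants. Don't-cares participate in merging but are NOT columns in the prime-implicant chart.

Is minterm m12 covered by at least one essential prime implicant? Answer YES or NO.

Round 0: 00000✓ 00001✓ 00011✓ 00100✓ 00101✓ 01000✓ 01011✓ 01100✓ 01111✓ 10001✓ 10010✓ 10100✓ 10111 11010✓ 11011✓ 11110✓
Round 1: -0001 -0100 -1011 0-000✓ 0-011 0-100✓ 00-00✓ 00-01✓ 000-1 0000-✓ 0010-✓ 01-00✓ 01-11 1-010 11-10 1101-
Round 2: 0--00 00-0-
PIs = {-0001, -0100, -1011, 0--00, 0-011, 00-0-, 000-1, 01-11, 1-010, 10111, 11-10, 1101-}
Coverage chart:
  m0: 0--00,00-0-
  m1: -0001,00-0-,000-1
  m3: 0-011,000-1
  m4: -0100,0--00,00-0-
  m5: 00-0- ←essential
  m8: 0--00 ←essential
  m11: -1011,0-011,01-11
  m12: 0--00 ←essential
  m15: 01-11 ←essential
  m17: -0001 ←essential
  m20: -0100 ←essential
  m23: 10111 ←essential
  m27: -1011,1101-
  m30: 11-10 ←essential
Essential: -0001, -0100, 0--00, 00-0-, 01-11, 10111, 11-10

YES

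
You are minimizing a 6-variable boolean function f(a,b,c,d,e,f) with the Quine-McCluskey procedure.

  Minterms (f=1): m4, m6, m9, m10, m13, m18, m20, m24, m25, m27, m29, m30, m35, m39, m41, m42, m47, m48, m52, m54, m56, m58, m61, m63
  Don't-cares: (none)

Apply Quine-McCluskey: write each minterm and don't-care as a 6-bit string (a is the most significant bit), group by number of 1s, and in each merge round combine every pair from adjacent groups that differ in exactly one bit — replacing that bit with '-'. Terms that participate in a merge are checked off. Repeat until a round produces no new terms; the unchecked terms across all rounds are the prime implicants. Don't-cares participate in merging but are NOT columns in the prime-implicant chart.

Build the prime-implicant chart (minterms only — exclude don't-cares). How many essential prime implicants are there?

9

[col 0] 000100*, 000110*, 001001*, 001010*, 001101*, 010010, 010100*, 011000*, 011001*, 011011*, 011101*, 011110, 100011*, 100111*, 101001*, 101010*, 101111*, 110000*, 110100*, 110110*, 111000*, 111010*, 111101*, 111111*
[col 1] -01001, -01010, -10100, -11000, -11101, 0-0100, 0-1001*, 0-1101*, 0001-0, 001-01*, 011-01*, 0110-1, 01100-, 1-1010, 1-1111, 10-111, 100-11, 11-000, 110-00, 1101-0, 1110-0, 1111-1
[col 2] 0-1-01
Prime implicants: -01001, -01010, -10100, -11000, -11101, 0-0100, 0-1-01, 0001-0, 010010, 0110-1, 01100-, 011110, 1-1010, 1-1111, 10-111, 100-11, 11-000, 110-00, 1101-0, 1110-0, 1111-1
PI chart (minterm → PIs covering it):
  4 | 0-0100,0001-0
  6 | 0001-0  (sole → essential)
  9 | -01001,0-1-01
  10 | -01010  (sole → essential)
  13 | 0-1-01  (sole → essential)
  18 | 010010  (sole → essential)
  20 | -10100,0-0100
  24 | -11000,01100-
  25 | 0-1-01,0110-1,01100-
  27 | 0110-1  (sole → essential)
  29 | -11101,0-1-01
  30 | 011110  (sole → essential)
  35 | 100-11  (sole → essential)
  39 | 10-111,100-11
  41 | -01001  (sole → essential)
  42 | -01010,1-1010
  47 | 1-1111,10-111
  48 | 11-000,110-00
  52 | -10100,110-00,1101-0
  54 | 1101-0  (sole → essential)
  56 | -11000,11-000,1110-0
  58 | 1-1010,1110-0
  61 | -11101,1111-1
  63 | 1-1111,1111-1
Essential prime implicants: -01001, -01010, 0-1-01, 0001-0, 010010, 0110-1, 011110, 100-11, 1101-0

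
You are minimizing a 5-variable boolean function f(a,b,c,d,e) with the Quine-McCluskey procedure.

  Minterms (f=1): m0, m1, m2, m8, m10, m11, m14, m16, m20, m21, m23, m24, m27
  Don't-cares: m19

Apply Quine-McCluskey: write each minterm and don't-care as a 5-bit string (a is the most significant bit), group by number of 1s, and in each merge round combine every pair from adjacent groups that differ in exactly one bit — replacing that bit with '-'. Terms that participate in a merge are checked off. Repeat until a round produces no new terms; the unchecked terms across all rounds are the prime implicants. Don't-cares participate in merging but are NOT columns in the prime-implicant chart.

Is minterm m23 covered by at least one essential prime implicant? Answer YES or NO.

Round 0: 00000✓ 00001✓ 00010✓ 01000✓ 01010✓ 01011✓ 01110✓ 10000✓ 10011✓ 10100✓ 10101✓ 10111✓ 11000✓ 11011✓
Round 1: -0000✓ -1000✓ -1011 0-000✓ 0-010✓ 000-0✓ 0000- 01-10 010-0✓ 0101- 1-000✓ 1-011 10-00 10-11 101-1 1010-
Round 2: --000 0-0-0
PIs = {--000, -1011, 0-0-0, 0000-, 01-10, 0101-, 1-011, 10-00, 10-11, 101-1, 1010-}
Coverage chart:
  m0: --000,0-0-0,0000-
  m1: 0000- ←essential
  m2: 0-0-0 ←essential
  m8: --000,0-0-0
  m10: 0-0-0,01-10,0101-
  m11: -1011,0101-
  m14: 01-10 ←essential
  m16: --000,10-00
  m20: 10-00,1010-
  m21: 101-1,1010-
  m23: 10-11,101-1
  m24: --000 ←essential
  m27: -1011,1-011
Essential: --000, 0-0-0, 0000-, 01-10

NO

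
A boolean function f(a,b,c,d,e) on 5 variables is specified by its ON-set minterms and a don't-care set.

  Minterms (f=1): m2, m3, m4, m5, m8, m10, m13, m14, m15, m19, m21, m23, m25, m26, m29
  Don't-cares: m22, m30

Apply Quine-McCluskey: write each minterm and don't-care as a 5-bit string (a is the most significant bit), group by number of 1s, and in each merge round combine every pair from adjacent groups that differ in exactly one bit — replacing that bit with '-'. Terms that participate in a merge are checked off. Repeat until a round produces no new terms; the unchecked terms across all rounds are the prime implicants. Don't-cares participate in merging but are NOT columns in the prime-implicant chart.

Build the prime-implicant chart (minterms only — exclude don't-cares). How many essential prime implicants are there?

[col 0] 00010*, 00011*, 00100*, 00101*, 01000*, 01010*, 01101*, 01110*, 01111*, 10011*, 10101*, 10110*, 10111*, 11001*, 11010*, 11101*, 11110*
[col 1] -0011, -0101*, -1010*, -1101*, -1110*, 0-010, 0-101*, 0001-, 0010-, 01-10*, 010-0, 011-1, 0111-, 1-101*, 1-110, 10-11, 101-1, 1011-, 11-01, 11-10*
[col 2] --101, -1-10
Prime implicants: --101, -0011, -1-10, 0-010, 0001-, 0010-, 010-0, 011-1, 0111-, 1-110, 10-11, 101-1, 1011-, 11-01
PI chart (minterm → PIs covering it):
  2 | 0-010,0001-
  3 | -0011,0001-
  4 | 0010-  (sole → essential)
  5 | --101,0010-
  8 | 010-0  (sole → essential)
  10 | -1-10,0-010,010-0
  13 | --101,011-1
  14 | -1-10,0111-
  15 | 011-1,0111-
  19 | -0011,10-11
  21 | --101,101-1
  23 | 10-11,101-1,1011-
  25 | 11-01  (sole → essential)
  26 | -1-10  (sole → essential)
  29 | --101,11-01
Essential prime implicants: -1-10, 0010-, 010-0, 11-01

4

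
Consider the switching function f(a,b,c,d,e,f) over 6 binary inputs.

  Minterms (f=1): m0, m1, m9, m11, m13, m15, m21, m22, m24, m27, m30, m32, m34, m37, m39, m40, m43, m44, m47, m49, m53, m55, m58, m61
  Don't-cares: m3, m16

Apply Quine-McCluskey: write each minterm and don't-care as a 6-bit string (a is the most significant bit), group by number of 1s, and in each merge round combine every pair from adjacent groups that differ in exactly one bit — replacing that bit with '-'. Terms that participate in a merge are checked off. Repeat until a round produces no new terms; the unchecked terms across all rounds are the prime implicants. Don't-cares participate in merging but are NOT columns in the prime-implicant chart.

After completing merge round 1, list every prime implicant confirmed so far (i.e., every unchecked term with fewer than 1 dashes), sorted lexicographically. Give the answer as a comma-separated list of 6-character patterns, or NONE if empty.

111010

size-2^0 implicants → 000000(✓)  000001(✓)  000011(✓)  001001(✓)  001011(✓)  001101(✓)  001111(✓)  010000(✓)  010101(✓)  010110(✓)  011000(✓)  011011(✓)  011110(✓)  100000(✓)  100010(✓)  100101(✓)  100111(✓)  101000(✓)  101011(✓)  101100(✓)  101111(✓)  110001(✓)  110101(✓)  110111(✓)  111010  111101(✓)
size-2^1 implicants → -00000  -01011(✓)  -01111(✓)  -10101  0-0000  0-1011  00-001(✓)  00-011(✓)  0000-1(✓)  00000-  001-01(✓)  001-11(✓)  0010-1(✓)  0011-1(✓)  01-000  01-110  1-0101(✓)  1-0111(✓)  10-000  10-111  1000-0  1001-1(✓)  101-00  101-11(✓)  11-101  110-01  1101-1(✓)
size-2^2 implicants → -01-11  00-0-1  001--1  1-01-1
Unchecked terms (primes): -00000, -01-11, -10101, 0-0000, 0-1011, 00-0-1, 00000-, 001--1, 01-000, 01-110, 1-01-1, 10-000, 10-111, 1000-0, 101-00, 11-101, 110-01, 111010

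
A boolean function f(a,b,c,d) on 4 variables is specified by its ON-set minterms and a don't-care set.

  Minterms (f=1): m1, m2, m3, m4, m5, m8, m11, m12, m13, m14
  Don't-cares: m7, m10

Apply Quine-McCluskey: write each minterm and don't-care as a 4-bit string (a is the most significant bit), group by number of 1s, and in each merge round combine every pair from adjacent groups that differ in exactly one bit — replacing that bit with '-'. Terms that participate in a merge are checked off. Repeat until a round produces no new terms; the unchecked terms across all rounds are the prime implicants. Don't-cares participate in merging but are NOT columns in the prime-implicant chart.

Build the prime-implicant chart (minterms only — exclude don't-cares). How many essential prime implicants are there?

4

[col 0] 0001*, 0010*, 0011*, 0100*, 0101*, 0111*, 1000*, 1010*, 1011*, 1100*, 1101*, 1110*
[col 1] -010*, -011*, -100*, -101*, 0-01*, 0-11*, 00-1*, 001-*, 01-1*, 010-*, 1-00*, 1-10*, 10-0*, 101-*, 11-0*, 110-*
[col 2] -01-, -10-, 0--1, 1--0
Prime implicants: -01-, -10-, 0--1, 1--0
PI chart (minterm → PIs covering it):
  1 | 0--1  (sole → essential)
  2 | -01-  (sole → essential)
  3 | -01-,0--1
  4 | -10-  (sole → essential)
  5 | -10-,0--1
  8 | 1--0  (sole → essential)
  11 | -01-  (sole → essential)
  12 | -10-,1--0
  13 | -10-  (sole → essential)
  14 | 1--0  (sole → essential)
Essential prime implicants: -01-, -10-, 0--1, 1--0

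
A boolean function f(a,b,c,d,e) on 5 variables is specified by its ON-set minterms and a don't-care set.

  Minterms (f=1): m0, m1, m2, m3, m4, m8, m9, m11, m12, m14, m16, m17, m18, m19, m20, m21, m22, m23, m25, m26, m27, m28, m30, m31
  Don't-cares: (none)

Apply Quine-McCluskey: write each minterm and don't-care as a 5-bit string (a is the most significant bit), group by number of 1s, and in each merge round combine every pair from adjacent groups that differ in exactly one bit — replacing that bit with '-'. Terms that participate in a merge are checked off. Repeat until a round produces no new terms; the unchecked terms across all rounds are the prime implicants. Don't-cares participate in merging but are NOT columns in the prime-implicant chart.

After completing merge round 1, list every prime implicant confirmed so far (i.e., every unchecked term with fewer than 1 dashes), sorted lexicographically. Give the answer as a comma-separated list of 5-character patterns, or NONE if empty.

NONE

size-2^0 implicants → 00000(✓)  00001(✓)  00010(✓)  00011(✓)  00100(✓)  01000(✓)  01001(✓)  01011(✓)  01100(✓)  01110(✓)  10000(✓)  10001(✓)  10010(✓)  10011(✓)  10100(✓)  10101(✓)  10110(✓)  10111(✓)  11001(✓)  11010(✓)  11011(✓)  11100(✓)  11110(✓)  11111(✓)
size-2^1 implicants → -0000(✓)  -0001(✓)  -0010(✓)  -0011(✓)  -0100(✓)  -1001(✓)  -1011(✓)  -1100(✓)  -1110(✓)  0-000(✓)  0-001(✓)  0-011(✓)  0-100(✓)  00-00(✓)  000-0(✓)  000-1(✓)  0000-(✓)  0001-(✓)  01-00(✓)  010-1(✓)  0100-(✓)  011-0(✓)  1-001(✓)  1-010(✓)  1-011(✓)  1-100(✓)  1-110(✓)  1-111(✓)  10-00(✓)  10-01(✓)  10-10(✓)  10-11(✓)  100-0(✓)  100-1(✓)  1000-(✓)  1001-(✓)  101-0(✓)  101-1(✓)  1010-(✓)  1011-(✓)  11-10(✓)  11-11(✓)  110-1(✓)  1101-(✓)  111-0(✓)  1111-(✓)
size-2^2 implicants → --001(✓)  --011(✓)  --100  -0-00  -00-0(✓)  -00-1(✓)  -000-(✓)  -001-(✓)  -10-1(✓)  -11-0  0--00  0-0-1(✓)  0-00-  000--(✓)  1--10(✓)  1--11(✓)  1-0-1(✓)  1-01-(✓)  1-1-0  1-11-(✓)  10--0(✓)  10--1(✓)  10-0-(✓)  10-1-(✓)  100--(✓)  101--(✓)  11-1-(✓)
size-2^3 implicants → --0-1  -00--  1--1-  10---
Unchecked terms (primes): --0-1, --100, -0-00, -00--, -11-0, 0--00, 0-00-, 1--1-, 1-1-0, 10---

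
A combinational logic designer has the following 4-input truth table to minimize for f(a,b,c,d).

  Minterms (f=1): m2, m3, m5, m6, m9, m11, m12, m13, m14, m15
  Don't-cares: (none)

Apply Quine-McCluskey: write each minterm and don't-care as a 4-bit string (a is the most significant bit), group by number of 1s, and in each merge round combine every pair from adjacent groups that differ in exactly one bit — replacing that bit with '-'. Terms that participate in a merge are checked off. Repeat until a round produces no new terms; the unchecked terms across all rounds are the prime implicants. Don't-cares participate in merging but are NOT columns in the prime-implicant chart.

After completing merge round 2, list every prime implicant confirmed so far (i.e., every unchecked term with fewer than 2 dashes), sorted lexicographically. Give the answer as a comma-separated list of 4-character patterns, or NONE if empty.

-011, -101, -110, 0-10, 001-

[col 0] 0010*, 0011*, 0101*, 0110*, 1001*, 1011*, 1100*, 1101*, 1110*, 1111*
[col 1] -011, -101, -110, 0-10, 001-, 1-01*, 1-11*, 10-1*, 11-0*, 11-1*, 110-*, 111-*
[col 2] 1--1, 11--
Prime implicants: -011, -101, -110, 0-10, 001-, 1--1, 11--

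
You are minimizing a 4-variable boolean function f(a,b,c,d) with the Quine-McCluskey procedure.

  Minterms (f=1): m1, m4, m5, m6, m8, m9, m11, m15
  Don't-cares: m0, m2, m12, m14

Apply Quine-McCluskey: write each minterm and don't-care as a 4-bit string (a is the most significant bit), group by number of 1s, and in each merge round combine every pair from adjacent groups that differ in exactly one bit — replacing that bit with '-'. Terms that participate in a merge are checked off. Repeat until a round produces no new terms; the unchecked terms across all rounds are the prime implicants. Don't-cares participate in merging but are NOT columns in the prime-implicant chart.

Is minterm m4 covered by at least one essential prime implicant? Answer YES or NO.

YES

Round 0: 0000✓ 0001✓ 0010✓ 0100✓ 0101✓ 0110✓ 1000✓ 1001✓ 1011✓ 1100✓ 1110✓ 1111✓
Round 1: -000✓ -001✓ -100✓ -110✓ 0-00✓ 0-01✓ 0-10✓ 00-0✓ 000-✓ 01-0✓ 010-✓ 1-00✓ 1-11 10-1 100-✓ 11-0✓ 111-
Round 2: --00 -00- -1-0 0--0 0-0-
PIs = {--00, -00-, -1-0, 0--0, 0-0-, 1-11, 10-1, 111-}
Coverage chart:
  m1: -00-,0-0-
  m4: --00,-1-0,0--0,0-0-
  m5: 0-0- ←essential
  m6: -1-0,0--0
  m8: --00,-00-
  m9: -00-,10-1
  m11: 1-11,10-1
  m15: 1-11,111-
Essential: 0-0-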